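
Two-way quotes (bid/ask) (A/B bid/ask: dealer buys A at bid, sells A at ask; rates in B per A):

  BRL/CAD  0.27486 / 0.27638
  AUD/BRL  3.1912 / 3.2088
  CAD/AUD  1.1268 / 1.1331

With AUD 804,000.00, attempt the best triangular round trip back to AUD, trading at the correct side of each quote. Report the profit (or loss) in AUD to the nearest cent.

Best loop AUD → CAD → BRL → AUD:
AUD 804,000.00 ÷ 1.1331 (buy CAD at ask) = CAD 709,557.85
CAD 709,557.85 ÷ 0.27638 (buy BRL at ask) = BRL 2,567,327.05
BRL 2,567,327.05 ÷ 3.2088 (buy AUD at ask) = AUD 800,089.46

Net result: AUD -3,910.54 (no profitable arbitrage after spreads)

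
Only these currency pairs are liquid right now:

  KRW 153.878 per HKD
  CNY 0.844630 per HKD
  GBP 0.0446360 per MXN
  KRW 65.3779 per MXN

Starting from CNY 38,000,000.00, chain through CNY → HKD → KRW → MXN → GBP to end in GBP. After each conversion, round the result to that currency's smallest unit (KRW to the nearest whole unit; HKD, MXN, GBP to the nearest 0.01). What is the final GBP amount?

GBP 4,726,589.97

CNY 38,000,000.00 ÷ 0.844630 = HKD 44,990,114.01
HKD 44,990,114.01 × 153.878 = KRW 6,922,988,764
KRW 6,922,988,764 ÷ 65.3779 = MXN 105,891,880.34
MXN 105,891,880.34 × 0.0446360 = GBP 4,726,589.97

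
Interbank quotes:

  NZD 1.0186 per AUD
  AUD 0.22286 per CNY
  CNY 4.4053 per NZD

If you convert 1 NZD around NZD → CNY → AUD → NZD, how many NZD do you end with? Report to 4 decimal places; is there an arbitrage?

Around NZD → CNY → AUD → NZD: 1 × 4.4053 × 0.22286 × 1.0186 = 1.000026
Product ≈ 1 (deviation 0.003%, within rounding noise).

1.0000 (no arbitrage)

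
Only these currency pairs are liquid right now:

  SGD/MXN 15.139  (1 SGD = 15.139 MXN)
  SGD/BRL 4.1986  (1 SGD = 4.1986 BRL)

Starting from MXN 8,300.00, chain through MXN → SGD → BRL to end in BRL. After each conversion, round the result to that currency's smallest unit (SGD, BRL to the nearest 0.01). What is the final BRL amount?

BRL 2,301.88

MXN 8,300.00 ÷ 15.139 = SGD 548.25
SGD 548.25 × 4.1986 = BRL 2,301.88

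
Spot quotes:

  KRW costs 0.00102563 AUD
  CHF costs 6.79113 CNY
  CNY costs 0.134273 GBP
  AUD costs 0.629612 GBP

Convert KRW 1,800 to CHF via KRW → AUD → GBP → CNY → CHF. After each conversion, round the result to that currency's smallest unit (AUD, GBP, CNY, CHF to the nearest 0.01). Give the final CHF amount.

KRW 1,800 × 0.00102563 = AUD 1.85
AUD 1.85 × 0.629612 = GBP 1.16
GBP 1.16 ÷ 0.134273 = CNY 8.64
CNY 8.64 ÷ 6.79113 = CHF 1.27

CHF 1.27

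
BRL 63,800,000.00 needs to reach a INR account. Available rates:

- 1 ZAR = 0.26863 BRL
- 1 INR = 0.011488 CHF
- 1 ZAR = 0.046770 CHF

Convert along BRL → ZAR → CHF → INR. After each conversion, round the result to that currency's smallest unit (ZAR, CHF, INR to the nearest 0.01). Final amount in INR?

INR 966,916,807.97

BRL 63,800,000.00 ÷ 0.26863 = ZAR 237,501,395.97
ZAR 237,501,395.97 × 0.046770 = CHF 11,107,940.29
CHF 11,107,940.29 ÷ 0.011488 = INR 966,916,807.97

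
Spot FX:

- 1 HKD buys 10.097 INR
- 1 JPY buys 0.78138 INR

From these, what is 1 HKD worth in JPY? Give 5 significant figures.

HKD/JPY = 12.922

1 HKD × 10.097 = 10.097 INR
10.097 INR ÷ 0.78138 = 12.922 JPY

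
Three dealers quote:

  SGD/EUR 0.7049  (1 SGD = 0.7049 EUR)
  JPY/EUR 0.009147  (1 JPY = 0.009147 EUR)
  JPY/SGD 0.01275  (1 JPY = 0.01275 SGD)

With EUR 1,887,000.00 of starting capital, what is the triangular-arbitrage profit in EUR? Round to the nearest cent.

Profitable loop is EUR → SGD → JPY → EUR:
EUR 1,887,000.00 ÷ 0.7049 = SGD 2,676,975.46
SGD 2,676,975.46 ÷ 0.01275 = JPY 209,958,859
JPY 209,958,859 × 0.009147 = EUR 1,920,493.69
Profit = EUR 1,920,493.69 − EUR 1,887,000.00

Profit: EUR 33,493.69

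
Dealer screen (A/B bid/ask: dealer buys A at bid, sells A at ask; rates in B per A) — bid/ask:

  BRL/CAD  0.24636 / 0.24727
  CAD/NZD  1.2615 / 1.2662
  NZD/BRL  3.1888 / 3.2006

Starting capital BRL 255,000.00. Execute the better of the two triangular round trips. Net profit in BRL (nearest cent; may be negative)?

Net result: BRL -530.91 (no profitable arbitrage after spreads)

Best loop BRL → NZD → CAD → BRL:
BRL 255,000.00 ÷ 3.2006 (buy NZD at ask) = NZD 79,672.56
NZD 79,672.56 ÷ 1.2662 (buy CAD at ask) = CAD 62,922.57
CAD 62,922.57 ÷ 0.24727 (buy BRL at ask) = BRL 254,469.09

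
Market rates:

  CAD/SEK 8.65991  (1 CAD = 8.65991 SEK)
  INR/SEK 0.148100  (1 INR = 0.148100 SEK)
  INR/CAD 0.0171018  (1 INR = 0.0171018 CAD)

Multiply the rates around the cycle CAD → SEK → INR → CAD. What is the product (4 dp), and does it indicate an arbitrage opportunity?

1.0000 (no arbitrage)

Around CAD → SEK → INR → CAD: 1 × 8.65991 ÷ 0.148100 × 0.0171018 = 1.000000
Product ≈ 1 (deviation 0.000%, within rounding noise).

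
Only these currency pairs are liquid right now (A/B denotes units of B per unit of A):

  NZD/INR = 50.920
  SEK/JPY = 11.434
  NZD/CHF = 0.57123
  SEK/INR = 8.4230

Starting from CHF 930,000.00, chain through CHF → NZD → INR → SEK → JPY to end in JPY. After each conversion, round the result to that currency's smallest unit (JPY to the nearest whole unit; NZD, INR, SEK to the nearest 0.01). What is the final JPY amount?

JPY 112,536,064

CHF 930,000.00 ÷ 0.57123 = NZD 1,628,065.75
NZD 1,628,065.75 × 50.920 = INR 82,901,107.99
INR 82,901,107.99 ÷ 8.4230 = SEK 9,842,230.56
SEK 9,842,230.56 × 11.434 = JPY 112,536,064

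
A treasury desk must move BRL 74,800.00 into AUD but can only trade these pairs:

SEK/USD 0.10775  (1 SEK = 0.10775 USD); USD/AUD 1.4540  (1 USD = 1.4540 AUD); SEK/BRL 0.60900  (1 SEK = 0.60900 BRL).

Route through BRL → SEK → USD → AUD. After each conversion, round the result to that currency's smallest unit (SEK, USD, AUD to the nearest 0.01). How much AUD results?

AUD 19,242.70

BRL 74,800.00 ÷ 0.60900 = SEK 122,824.30
SEK 122,824.30 × 0.10775 = USD 13,234.32
USD 13,234.32 × 1.4540 = AUD 19,242.70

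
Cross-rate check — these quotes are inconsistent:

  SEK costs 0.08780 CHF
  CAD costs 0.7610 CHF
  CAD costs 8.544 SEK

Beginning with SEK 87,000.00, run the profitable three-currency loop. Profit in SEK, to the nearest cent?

Profitable loop is SEK → CAD → CHF → SEK:
SEK 87,000.00 ÷ 8.544 = CAD 10,182.58
CAD 10,182.58 × 0.7610 = CHF 7,748.95
CHF 7,748.95 ÷ 0.08780 = SEK 88,256.80
Profit = SEK 88,256.80 − SEK 87,000.00

Profit: SEK 1,256.80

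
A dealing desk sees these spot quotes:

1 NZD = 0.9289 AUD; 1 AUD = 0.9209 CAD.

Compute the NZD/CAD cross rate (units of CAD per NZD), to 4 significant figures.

NZD/CAD = 0.8554

1 NZD × 0.9289 = 0.9289 AUD
0.9289 AUD × 0.9209 = 0.855424 CAD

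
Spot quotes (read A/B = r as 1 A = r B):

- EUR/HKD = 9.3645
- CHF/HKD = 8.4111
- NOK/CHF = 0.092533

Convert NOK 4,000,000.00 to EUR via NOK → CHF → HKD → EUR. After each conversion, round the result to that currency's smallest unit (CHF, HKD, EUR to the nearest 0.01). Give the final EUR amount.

EUR 332,448.85

NOK 4,000,000.00 × 0.092533 = CHF 370,132.00
CHF 370,132.00 × 8.4111 = HKD 3,113,217.27
HKD 3,113,217.27 ÷ 9.3645 = EUR 332,448.85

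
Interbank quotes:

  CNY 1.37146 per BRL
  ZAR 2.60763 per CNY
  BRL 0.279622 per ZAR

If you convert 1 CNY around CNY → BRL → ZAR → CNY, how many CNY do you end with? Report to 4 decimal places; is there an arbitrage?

Around CNY → BRL → ZAR → CNY: 1 ÷ 1.37146 ÷ 0.279622 ÷ 2.60763 = 0.999999
Product ≈ 1 (deviation 0.000%, within rounding noise).

1.0000 (no arbitrage)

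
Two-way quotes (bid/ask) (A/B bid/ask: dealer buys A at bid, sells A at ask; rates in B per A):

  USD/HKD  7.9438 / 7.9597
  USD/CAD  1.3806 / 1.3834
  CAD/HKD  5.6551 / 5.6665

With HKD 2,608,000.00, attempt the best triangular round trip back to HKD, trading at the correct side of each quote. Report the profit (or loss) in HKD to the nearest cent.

Net profit: HKD 34,854.32

Best loop HKD → CAD → USD → HKD:
HKD 2,608,000.00 ÷ 5.6665 (buy CAD at ask) = CAD 460,248.83
CAD 460,248.83 ÷ 1.3834 (buy USD at ask) = USD 332,693.96
USD 332,693.96 × 7.9438 (sell USD at bid) = HKD 2,642,854.32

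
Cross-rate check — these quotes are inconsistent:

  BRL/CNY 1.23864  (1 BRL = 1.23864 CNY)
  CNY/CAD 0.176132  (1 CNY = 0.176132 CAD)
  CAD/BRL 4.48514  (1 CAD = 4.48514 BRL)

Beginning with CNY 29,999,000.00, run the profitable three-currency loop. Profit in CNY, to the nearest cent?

Profitable loop is CNY → BRL → CAD → CNY:
CNY 29,999,000.00 ÷ 1.23864 = BRL 24,219,305.04
BRL 24,219,305.04 ÷ 4.48514 = CAD 5,399,899.46
CAD 5,399,899.46 ÷ 0.176132 = CNY 30,658,253.22
Profit = CNY 30,658,253.22 − CNY 29,999,000.00

Profit: CNY 659,253.22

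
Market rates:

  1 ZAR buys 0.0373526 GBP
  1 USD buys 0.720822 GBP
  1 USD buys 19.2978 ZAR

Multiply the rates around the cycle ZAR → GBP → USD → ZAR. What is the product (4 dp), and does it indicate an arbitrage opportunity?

Around ZAR → GBP → USD → ZAR: 1 × 0.0373526 ÷ 0.720822 × 19.2978 = 1.000001
Product ≈ 1 (deviation 0.000%, within rounding noise).

1.0000 (no arbitrage)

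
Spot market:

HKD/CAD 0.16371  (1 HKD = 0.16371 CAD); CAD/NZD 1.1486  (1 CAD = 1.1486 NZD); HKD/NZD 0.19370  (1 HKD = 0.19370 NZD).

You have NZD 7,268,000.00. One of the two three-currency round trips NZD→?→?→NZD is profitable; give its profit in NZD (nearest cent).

Profit: NZD 218,873.91

Profitable loop is NZD → CAD → HKD → NZD:
NZD 7,268,000.00 ÷ 1.1486 = CAD 6,327,703.29
CAD 6,327,703.29 ÷ 0.16371 = HKD 38,651,904.53
HKD 38,651,904.53 × 0.19370 = NZD 7,486,873.91
Profit = NZD 7,486,873.91 − NZD 7,268,000.00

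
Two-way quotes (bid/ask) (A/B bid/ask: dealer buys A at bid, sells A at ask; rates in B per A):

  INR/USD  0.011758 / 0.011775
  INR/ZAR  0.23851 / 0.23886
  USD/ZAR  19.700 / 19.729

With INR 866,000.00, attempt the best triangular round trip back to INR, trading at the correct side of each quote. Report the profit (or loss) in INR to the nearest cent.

Best loop INR → ZAR → USD → INR:
INR 866,000.00 × 0.23851 (sell INR at bid) = ZAR 206,549.66
ZAR 206,549.66 ÷ 19.729 (buy USD at ask) = USD 10,469.34
USD 10,469.34 ÷ 0.011775 (buy INR at ask) = INR 889,116.14

Net profit: INR 23,116.14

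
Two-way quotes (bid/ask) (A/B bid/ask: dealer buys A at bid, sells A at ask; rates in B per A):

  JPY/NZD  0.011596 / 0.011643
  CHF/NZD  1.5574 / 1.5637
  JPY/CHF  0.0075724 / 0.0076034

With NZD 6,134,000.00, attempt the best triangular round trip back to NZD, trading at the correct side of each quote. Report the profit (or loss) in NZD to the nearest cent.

Best loop NZD → JPY → CHF → NZD:
NZD 6,134,000.00 ÷ 0.011643 (buy JPY at ask) = JPY 526,840,161
JPY 526,840,161 × 0.0075724 (sell JPY at bid) = CHF 3,989,444.44
CHF 3,989,444.44 × 1.5574 (sell CHF at bid) = NZD 6,213,160.77

Net profit: NZD 79,160.77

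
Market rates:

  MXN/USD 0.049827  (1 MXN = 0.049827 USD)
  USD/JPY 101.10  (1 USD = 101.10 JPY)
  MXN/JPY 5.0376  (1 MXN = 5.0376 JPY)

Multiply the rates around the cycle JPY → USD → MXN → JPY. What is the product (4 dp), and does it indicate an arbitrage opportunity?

1.0000 (no arbitrage)

Around JPY → USD → MXN → JPY: 1 ÷ 101.10 ÷ 0.049827 × 5.0376 = 1.000018
Product ≈ 1 (deviation 0.002%, within rounding noise).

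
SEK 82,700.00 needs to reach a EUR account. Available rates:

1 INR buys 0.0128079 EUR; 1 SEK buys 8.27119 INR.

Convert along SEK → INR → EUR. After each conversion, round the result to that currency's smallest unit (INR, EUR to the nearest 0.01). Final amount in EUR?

EUR 8,760.95

SEK 82,700.00 × 8.27119 = INR 684,027.41
INR 684,027.41 × 0.0128079 = EUR 8,760.95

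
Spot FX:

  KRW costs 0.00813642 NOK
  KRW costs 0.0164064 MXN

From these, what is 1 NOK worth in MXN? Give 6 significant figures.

NOK/MXN = 2.01642

1 NOK ÷ 0.00813642 = 122.904 KRW
122.904 KRW × 0.0164064 = 2.01642 MXN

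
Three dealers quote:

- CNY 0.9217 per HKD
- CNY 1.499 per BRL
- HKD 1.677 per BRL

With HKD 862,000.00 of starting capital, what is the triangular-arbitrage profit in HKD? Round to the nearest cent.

Profitable loop is HKD → CNY → BRL → HKD:
HKD 862,000.00 × 0.9217 = CNY 794,505.40
CNY 794,505.40 ÷ 1.499 = BRL 530,023.62
BRL 530,023.62 × 1.677 = HKD 888,849.60
Profit = HKD 888,849.60 − HKD 862,000.00

Profit: HKD 26,849.60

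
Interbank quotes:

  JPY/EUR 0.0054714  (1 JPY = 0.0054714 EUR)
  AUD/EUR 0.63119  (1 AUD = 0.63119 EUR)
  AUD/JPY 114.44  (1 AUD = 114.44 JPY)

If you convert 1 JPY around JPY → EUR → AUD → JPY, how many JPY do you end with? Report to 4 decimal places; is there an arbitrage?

0.9920 (arbitrage exists)

Around JPY → EUR → AUD → JPY: 1 × 0.0054714 ÷ 0.63119 × 114.44 = 0.992010
Product < 1; profitable direction is JPY → AUD → EUR → JPY.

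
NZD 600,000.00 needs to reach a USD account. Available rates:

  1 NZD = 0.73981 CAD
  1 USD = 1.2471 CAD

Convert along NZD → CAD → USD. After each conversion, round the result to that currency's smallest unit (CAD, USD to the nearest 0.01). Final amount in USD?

NZD 600,000.00 × 0.73981 = CAD 443,886.00
CAD 443,886.00 ÷ 1.2471 = USD 355,934.57

USD 355,934.57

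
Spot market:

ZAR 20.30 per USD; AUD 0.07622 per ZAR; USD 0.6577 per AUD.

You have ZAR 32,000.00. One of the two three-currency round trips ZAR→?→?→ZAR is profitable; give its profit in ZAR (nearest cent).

Profit: ZAR 564.38

Profitable loop is ZAR → AUD → USD → ZAR:
ZAR 32,000.00 × 0.07622 = AUD 2,439.04
AUD 2,439.04 × 0.6577 = USD 1,604.16
USD 1,604.16 × 20.30 = ZAR 32,564.38
Profit = ZAR 32,564.38 − ZAR 32,000.00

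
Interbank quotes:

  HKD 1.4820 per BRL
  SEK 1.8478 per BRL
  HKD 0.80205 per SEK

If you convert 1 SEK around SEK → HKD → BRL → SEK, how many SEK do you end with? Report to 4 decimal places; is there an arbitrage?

1.0000 (no arbitrage)

Around SEK → HKD → BRL → SEK: 1 × 0.80205 ÷ 1.4820 × 1.8478 = 1.000019
Product ≈ 1 (deviation 0.002%, within rounding noise).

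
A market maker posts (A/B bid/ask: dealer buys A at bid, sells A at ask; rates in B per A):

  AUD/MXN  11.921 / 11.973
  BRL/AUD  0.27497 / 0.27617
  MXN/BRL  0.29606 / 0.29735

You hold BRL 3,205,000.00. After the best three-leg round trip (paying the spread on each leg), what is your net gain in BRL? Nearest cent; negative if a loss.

Net profit: BRL 54,722.34

Best loop BRL → MXN → AUD → BRL:
BRL 3,205,000.00 ÷ 0.29735 (buy MXN at ask) = MXN 10,778,543.80
MXN 10,778,543.80 ÷ 11.973 (buy AUD at ask) = AUD 900,237.52
AUD 900,237.52 ÷ 0.27617 (buy BRL at ask) = BRL 3,259,722.34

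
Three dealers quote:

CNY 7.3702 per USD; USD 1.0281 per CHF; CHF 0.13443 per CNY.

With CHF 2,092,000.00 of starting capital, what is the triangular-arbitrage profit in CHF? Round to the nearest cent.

Profit: CHF 38,946.33

Profitable loop is CHF → USD → CNY → CHF:
CHF 2,092,000.00 × 1.0281 = USD 2,150,785.20
USD 2,150,785.20 × 7.3702 = CNY 15,851,717.08
CNY 15,851,717.08 × 0.13443 = CHF 2,130,946.33
Profit = CHF 2,130,946.33 − CHF 2,092,000.00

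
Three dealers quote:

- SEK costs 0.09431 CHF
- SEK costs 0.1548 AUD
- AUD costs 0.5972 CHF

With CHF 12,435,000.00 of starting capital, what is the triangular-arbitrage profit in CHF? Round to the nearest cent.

Profitable loop is CHF → AUD → SEK → CHF:
CHF 12,435,000.00 ÷ 0.5972 = AUD 20,822,170.13
AUD 20,822,170.13 ÷ 0.1548 = SEK 134,510,142.94
SEK 134,510,142.94 × 0.09431 = CHF 12,685,651.58
Profit = CHF 12,685,651.58 − CHF 12,435,000.00

Profit: CHF 250,651.58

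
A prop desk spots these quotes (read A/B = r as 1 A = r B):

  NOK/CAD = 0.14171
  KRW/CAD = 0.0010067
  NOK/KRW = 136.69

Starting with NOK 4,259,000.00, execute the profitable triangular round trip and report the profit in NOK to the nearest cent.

Profit: NOK 127,027.25

Profitable loop is NOK → CAD → KRW → NOK:
NOK 4,259,000.00 × 0.14171 = CAD 603,542.89
CAD 603,542.89 ÷ 0.0010067 = KRW 599,526,065
KRW 599,526,065 ÷ 136.69 = NOK 4,386,027.25
Profit = NOK 4,386,027.25 − NOK 4,259,000.00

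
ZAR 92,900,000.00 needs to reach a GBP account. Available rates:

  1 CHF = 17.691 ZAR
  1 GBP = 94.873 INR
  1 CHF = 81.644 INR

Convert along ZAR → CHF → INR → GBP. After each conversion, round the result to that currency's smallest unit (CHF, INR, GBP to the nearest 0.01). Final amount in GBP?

GBP 4,519,027.37

ZAR 92,900,000.00 ÷ 17.691 = CHF 5,251,257.70
CHF 5,251,257.70 × 81.644 = INR 428,733,683.66
INR 428,733,683.66 ÷ 94.873 = GBP 4,519,027.37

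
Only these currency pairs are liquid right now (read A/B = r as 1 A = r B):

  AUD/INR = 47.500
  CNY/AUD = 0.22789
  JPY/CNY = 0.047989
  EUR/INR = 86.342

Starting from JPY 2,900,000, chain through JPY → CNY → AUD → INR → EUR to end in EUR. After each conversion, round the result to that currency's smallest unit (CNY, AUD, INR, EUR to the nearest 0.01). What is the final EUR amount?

EUR 17,447.63

JPY 2,900,000 × 0.047989 = CNY 139,168.10
CNY 139,168.10 × 0.22789 = AUD 31,715.02
AUD 31,715.02 × 47.500 = INR 1,506,463.45
INR 1,506,463.45 ÷ 86.342 = EUR 17,447.63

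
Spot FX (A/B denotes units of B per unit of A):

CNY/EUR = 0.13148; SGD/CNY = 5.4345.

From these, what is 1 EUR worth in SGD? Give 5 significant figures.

EUR/SGD = 1.3995

1 EUR ÷ 0.13148 = 7.60572 CNY
7.60572 CNY ÷ 5.4345 = 1.39953 SGD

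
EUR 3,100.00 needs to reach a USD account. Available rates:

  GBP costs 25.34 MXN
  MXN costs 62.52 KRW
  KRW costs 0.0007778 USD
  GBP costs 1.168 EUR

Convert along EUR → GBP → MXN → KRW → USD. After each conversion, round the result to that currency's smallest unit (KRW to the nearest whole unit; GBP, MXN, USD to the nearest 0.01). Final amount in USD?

USD 3,270.49

EUR 3,100.00 ÷ 1.168 = GBP 2,654.11
GBP 2,654.11 × 25.34 = MXN 67,255.15
MXN 67,255.15 × 62.52 = KRW 4,204,792
KRW 4,204,792 × 0.0007778 = USD 3,270.49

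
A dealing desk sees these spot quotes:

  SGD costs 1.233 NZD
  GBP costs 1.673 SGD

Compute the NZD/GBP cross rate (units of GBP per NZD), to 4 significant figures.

NZD/GBP = 0.4848

1 NZD ÷ 1.233 = 0.81103 SGD
0.81103 SGD ÷ 1.673 = 0.484776 GBP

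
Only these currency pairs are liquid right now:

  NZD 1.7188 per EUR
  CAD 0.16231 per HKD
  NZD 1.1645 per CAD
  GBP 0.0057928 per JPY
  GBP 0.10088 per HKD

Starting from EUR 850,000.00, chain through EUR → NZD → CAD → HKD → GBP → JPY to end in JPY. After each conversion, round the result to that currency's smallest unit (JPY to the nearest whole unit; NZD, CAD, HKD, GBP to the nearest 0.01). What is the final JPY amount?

JPY 134,609,602

EUR 850,000.00 × 1.7188 = NZD 1,460,980.00
NZD 1,460,980.00 ÷ 1.1645 = CAD 1,254,598.54
CAD 1,254,598.54 ÷ 0.16231 = HKD 7,729,644.14
HKD 7,729,644.14 × 0.10088 = GBP 779,766.50
GBP 779,766.50 ÷ 0.0057928 = JPY 134,609,602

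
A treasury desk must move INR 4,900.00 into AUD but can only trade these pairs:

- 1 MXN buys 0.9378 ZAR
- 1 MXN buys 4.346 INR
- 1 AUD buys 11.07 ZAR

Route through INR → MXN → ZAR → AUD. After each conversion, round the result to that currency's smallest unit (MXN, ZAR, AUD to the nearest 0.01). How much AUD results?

INR 4,900.00 ÷ 4.346 = MXN 1,127.47
MXN 1,127.47 × 0.9378 = ZAR 1,057.34
ZAR 1,057.34 ÷ 11.07 = AUD 95.51

AUD 95.51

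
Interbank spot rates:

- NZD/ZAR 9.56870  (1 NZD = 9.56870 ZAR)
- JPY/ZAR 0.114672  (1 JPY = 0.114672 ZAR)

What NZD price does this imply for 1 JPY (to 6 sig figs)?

1 JPY × 0.114672 = 0.114672 ZAR
0.114672 ZAR ÷ 9.56870 = 0.0119841 NZD

JPY/NZD = 0.0119841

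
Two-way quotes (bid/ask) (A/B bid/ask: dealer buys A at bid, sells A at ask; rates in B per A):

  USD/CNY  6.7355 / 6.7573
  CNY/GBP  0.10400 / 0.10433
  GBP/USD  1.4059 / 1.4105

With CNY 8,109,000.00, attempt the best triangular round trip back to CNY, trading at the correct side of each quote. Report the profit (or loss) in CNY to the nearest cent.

Net profit: CNY 45,771.61

Best loop CNY → USD → GBP → CNY:
CNY 8,109,000.00 ÷ 6.7573 (buy USD at ask) = USD 1,200,035.52
USD 1,200,035.52 ÷ 1.4105 (buy GBP at ask) = GBP 850,787.32
GBP 850,787.32 ÷ 0.10433 (buy CNY at ask) = CNY 8,154,771.61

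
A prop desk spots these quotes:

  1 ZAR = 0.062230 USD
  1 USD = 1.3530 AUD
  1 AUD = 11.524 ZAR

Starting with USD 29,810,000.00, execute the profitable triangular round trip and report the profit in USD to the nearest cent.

Profit: USD 912,823.71

Profitable loop is USD → ZAR → AUD → USD:
USD 29,810,000.00 ÷ 0.062230 = ZAR 479,029,407.04
ZAR 479,029,407.04 ÷ 11.524 = AUD 41,567,980.48
AUD 41,567,980.48 ÷ 1.3530 = USD 30,722,823.71
Profit = USD 30,722,823.71 − USD 29,810,000.00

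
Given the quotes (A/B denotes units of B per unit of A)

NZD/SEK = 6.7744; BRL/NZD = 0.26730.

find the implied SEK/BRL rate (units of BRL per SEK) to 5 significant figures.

1 SEK ÷ 6.7744 = 0.147615 NZD
0.147615 NZD ÷ 0.26730 = 0.552243 BRL

SEK/BRL = 0.55224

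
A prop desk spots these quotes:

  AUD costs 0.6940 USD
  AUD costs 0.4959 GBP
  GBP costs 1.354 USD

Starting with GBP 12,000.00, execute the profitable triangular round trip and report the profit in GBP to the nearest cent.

Profit: GBP 403.03

Profitable loop is GBP → AUD → USD → GBP:
GBP 12,000.00 ÷ 0.4959 = AUD 24,198.43
AUD 24,198.43 × 0.6940 = USD 16,793.71
USD 16,793.71 ÷ 1.354 = GBP 12,403.03
Profit = GBP 12,403.03 − GBP 12,000.00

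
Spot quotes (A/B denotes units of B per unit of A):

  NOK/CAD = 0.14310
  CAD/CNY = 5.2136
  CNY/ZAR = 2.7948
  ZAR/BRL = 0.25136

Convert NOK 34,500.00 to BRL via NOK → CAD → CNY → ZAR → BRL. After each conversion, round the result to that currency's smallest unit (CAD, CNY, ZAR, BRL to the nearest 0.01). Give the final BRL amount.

NOK 34,500.00 × 0.14310 = CAD 4,936.95
CAD 4,936.95 × 5.2136 = CNY 25,739.28
CNY 25,739.28 × 2.7948 = ZAR 71,936.14
ZAR 71,936.14 × 0.25136 = BRL 18,081.87

BRL 18,081.87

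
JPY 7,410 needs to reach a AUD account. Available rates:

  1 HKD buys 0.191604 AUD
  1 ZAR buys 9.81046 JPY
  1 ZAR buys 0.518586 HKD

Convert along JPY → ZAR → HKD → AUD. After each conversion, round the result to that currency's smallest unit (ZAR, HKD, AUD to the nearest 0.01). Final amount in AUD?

JPY 7,410 ÷ 9.81046 = ZAR 755.32
ZAR 755.32 × 0.518586 = HKD 391.70
HKD 391.70 × 0.191604 = AUD 75.05

AUD 75.05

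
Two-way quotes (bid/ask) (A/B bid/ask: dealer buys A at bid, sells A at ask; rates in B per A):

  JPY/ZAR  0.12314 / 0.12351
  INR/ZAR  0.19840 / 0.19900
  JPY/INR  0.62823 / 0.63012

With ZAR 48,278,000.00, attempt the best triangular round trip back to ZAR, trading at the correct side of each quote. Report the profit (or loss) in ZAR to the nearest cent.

Best loop ZAR → JPY → INR → ZAR:
ZAR 48,278,000.00 ÷ 0.12351 (buy JPY at ask) = JPY 390,883,329
JPY 390,883,329 × 0.62823 (sell JPY at bid) = INR 245,564,633.96
INR 245,564,633.96 × 0.19840 (sell INR at bid) = ZAR 48,720,023.38

Net profit: ZAR 442,023.38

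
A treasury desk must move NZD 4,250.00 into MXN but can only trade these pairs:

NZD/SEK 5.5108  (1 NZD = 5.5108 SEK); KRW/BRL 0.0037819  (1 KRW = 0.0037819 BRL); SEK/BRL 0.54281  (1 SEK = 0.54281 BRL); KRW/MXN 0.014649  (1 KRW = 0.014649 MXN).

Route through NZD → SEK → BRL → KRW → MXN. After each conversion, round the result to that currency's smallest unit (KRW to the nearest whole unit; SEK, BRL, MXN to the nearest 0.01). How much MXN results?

MXN 49,243.55

NZD 4,250.00 × 5.5108 = SEK 23,420.90
SEK 23,420.90 × 0.54281 = BRL 12,713.10
BRL 12,713.10 ÷ 0.0037819 = KRW 3,361,564
KRW 3,361,564 × 0.014649 = MXN 49,243.55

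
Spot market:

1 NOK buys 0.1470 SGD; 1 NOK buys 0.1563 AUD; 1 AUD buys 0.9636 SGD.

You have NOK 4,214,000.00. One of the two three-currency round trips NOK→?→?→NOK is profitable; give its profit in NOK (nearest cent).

Profit: NOK 103,506.16

Profitable loop is NOK → AUD → SGD → NOK:
NOK 4,214,000.00 × 0.1563 = AUD 658,648.20
AUD 658,648.20 × 0.9636 = SGD 634,673.41
SGD 634,673.41 ÷ 0.1470 = NOK 4,317,506.16
Profit = NOK 4,317,506.16 − NOK 4,214,000.00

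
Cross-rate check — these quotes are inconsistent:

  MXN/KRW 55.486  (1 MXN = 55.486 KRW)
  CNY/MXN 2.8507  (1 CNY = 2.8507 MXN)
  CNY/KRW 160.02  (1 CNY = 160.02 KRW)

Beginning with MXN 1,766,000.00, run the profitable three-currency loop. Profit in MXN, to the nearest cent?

Profitable loop is MXN → CNY → KRW → MXN:
MXN 1,766,000.00 ÷ 2.8507 = CNY 619,496.97
CNY 619,496.97 × 160.02 = KRW 99,131,904
KRW 99,131,904 ÷ 55.486 = MXN 1,786,611.12
Profit = MXN 1,786,611.12 − MXN 1,766,000.00

Profit: MXN 20,611.12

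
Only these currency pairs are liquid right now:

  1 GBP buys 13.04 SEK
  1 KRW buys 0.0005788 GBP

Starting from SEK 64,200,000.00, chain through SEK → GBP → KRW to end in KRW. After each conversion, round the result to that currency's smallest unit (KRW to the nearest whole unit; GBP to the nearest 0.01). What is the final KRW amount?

KRW 8,506,069,247

SEK 64,200,000.00 ÷ 13.04 = GBP 4,923,312.88
GBP 4,923,312.88 ÷ 0.0005788 = KRW 8,506,069,247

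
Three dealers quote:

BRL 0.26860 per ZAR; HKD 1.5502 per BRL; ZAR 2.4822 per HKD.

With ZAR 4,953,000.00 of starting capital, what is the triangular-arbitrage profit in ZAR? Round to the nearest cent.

Profit: ZAR 166,161.61

Profitable loop is ZAR → BRL → HKD → ZAR:
ZAR 4,953,000.00 × 0.26860 = BRL 1,330,375.80
BRL 1,330,375.80 × 1.5502 = HKD 2,062,348.57
HKD 2,062,348.57 × 2.4822 = ZAR 5,119,161.61
Profit = ZAR 5,119,161.61 − ZAR 4,953,000.00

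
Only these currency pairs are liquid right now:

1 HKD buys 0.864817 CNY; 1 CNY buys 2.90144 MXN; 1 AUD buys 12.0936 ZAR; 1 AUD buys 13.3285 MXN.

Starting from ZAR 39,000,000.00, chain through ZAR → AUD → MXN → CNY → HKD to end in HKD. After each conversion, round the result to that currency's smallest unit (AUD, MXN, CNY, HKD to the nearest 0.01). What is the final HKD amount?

ZAR 39,000,000.00 ÷ 12.0936 = AUD 3,224,846.20
AUD 3,224,846.20 × 13.3285 = MXN 42,982,362.58
MXN 42,982,362.58 ÷ 2.90144 = CNY 14,814,148.35
CNY 14,814,148.35 ÷ 0.864817 = HKD 17,129,807.06

HKD 17,129,807.06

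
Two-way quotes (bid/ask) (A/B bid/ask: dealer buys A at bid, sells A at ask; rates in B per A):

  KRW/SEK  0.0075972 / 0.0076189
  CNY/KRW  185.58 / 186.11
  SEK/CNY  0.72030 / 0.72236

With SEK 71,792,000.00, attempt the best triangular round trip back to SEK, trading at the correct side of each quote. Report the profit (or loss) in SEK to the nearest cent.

Best loop SEK → CNY → KRW → SEK:
SEK 71,792,000.00 × 0.72030 (sell SEK at bid) = CNY 51,711,777.60
CNY 51,711,777.60 × 185.58 (sell CNY at bid) = KRW 9,596,671,687
KRW 9,596,671,687 × 0.0075972 (sell KRW at bid) = SEK 72,907,834.14

Net profit: SEK 1,115,834.14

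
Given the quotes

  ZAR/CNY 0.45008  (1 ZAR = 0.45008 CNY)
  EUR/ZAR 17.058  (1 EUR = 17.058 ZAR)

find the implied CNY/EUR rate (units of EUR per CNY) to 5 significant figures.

1 CNY ÷ 0.45008 = 2.22183 ZAR
2.22183 ZAR ÷ 17.058 = 0.130251 EUR

CNY/EUR = 0.13025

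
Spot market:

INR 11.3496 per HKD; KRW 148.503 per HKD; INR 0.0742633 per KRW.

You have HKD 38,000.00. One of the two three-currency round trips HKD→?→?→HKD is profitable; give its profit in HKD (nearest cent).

Profitable loop is HKD → INR → KRW → HKD:
HKD 38,000.00 × 11.3496 = INR 431,284.80
INR 431,284.80 ÷ 0.0742633 = KRW 5,807,509
KRW 5,807,509 ÷ 148.503 = HKD 39,107.02
Profit = HKD 39,107.02 − HKD 38,000.00

Profit: HKD 1,107.02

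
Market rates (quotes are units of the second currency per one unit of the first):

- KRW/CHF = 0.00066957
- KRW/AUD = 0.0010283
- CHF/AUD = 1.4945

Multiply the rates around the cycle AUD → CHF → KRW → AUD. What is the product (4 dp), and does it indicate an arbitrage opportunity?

Around AUD → CHF → KRW → AUD: 1 ÷ 1.4945 ÷ 0.00066957 × 0.0010283 = 1.027609
Product > 1; profitable direction is AUD → CHF → KRW → AUD.

1.0276 (arbitrage exists)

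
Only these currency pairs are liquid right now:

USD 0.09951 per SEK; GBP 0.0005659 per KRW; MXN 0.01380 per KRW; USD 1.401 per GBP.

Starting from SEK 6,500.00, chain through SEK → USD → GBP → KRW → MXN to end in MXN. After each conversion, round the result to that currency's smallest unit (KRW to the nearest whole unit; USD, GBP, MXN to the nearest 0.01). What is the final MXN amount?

SEK 6,500.00 × 0.09951 = USD 646.82
USD 646.82 ÷ 1.401 = GBP 461.68
GBP 461.68 ÷ 0.0005659 = KRW 815,833
KRW 815,833 × 0.01380 = MXN 11,258.50

MXN 11,258.50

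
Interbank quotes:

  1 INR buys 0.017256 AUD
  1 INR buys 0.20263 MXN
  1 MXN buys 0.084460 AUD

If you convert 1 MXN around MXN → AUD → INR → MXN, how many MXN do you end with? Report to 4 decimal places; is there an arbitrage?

0.9918 (arbitrage exists)

Around MXN → AUD → INR → MXN: 1 × 0.084460 ÷ 0.017256 × 0.20263 = 0.991779
Product < 1; profitable direction is MXN → INR → AUD → MXN.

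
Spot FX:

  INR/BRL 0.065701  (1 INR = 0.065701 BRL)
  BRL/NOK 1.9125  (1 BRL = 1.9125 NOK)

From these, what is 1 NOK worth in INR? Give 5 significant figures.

1 NOK ÷ 1.9125 = 0.522876 BRL
0.522876 BRL ÷ 0.065701 = 7.95841 INR

NOK/INR = 7.9584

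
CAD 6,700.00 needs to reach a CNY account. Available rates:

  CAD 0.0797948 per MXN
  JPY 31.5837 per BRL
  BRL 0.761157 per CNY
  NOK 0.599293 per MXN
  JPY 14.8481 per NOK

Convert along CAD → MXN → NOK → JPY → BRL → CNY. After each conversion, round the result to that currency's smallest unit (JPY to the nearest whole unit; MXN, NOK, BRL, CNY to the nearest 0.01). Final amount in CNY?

CAD 6,700.00 ÷ 0.0797948 = MXN 83,965.37
MXN 83,965.37 × 0.599293 = NOK 50,319.86
NOK 50,319.86 × 14.8481 = JPY 747,154
JPY 747,154 ÷ 31.5837 = BRL 23,656.32
BRL 23,656.32 ÷ 0.761157 = CNY 31,079.42

CNY 31,079.42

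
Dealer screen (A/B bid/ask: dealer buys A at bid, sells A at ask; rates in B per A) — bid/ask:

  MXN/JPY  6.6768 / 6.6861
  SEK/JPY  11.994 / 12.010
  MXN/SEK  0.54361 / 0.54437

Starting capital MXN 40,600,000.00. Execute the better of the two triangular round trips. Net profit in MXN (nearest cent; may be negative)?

Net profit: MXN 862,664.75

Best loop MXN → JPY → SEK → MXN:
MXN 40,600,000.00 × 6.6768 (sell MXN at bid) = JPY 271,078,080
JPY 271,078,080 ÷ 12.010 (buy SEK at ask) = SEK 22,571,030.81
SEK 22,571,030.81 ÷ 0.54437 (buy MXN at ask) = MXN 41,462,664.75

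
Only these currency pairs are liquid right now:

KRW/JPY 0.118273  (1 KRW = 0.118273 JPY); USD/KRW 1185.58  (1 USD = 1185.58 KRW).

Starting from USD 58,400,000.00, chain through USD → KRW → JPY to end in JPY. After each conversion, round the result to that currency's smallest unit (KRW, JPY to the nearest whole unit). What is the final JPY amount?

USD 58,400,000.00 × 1185.58 = KRW 69,237,872,000
KRW 69,237,872,000 × 0.118273 = JPY 8,188,970,835

JPY 8,188,970,835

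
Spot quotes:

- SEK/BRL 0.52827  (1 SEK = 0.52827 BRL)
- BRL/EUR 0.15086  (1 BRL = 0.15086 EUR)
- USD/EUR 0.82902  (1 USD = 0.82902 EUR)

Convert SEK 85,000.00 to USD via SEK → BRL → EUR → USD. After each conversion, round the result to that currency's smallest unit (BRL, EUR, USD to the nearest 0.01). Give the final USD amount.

USD 8,171.17

SEK 85,000.00 × 0.52827 = BRL 44,902.95
BRL 44,902.95 × 0.15086 = EUR 6,774.06
EUR 6,774.06 ÷ 0.82902 = USD 8,171.17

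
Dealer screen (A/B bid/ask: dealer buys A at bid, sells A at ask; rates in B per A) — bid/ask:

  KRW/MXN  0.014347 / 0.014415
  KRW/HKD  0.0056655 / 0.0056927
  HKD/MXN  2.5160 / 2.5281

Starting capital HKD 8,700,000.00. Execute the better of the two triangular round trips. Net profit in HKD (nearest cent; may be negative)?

Best loop HKD → KRW → MXN → HKD:
HKD 8,700,000.00 ÷ 0.0056927 (buy KRW at ask) = KRW 1,528,273,051
KRW 1,528,273,051 × 0.014347 (sell KRW at bid) = MXN 21,926,133.47
MXN 21,926,133.47 ÷ 2.5281 (buy HKD at ask) = HKD 8,672,969.21

Net result: HKD -27,030.79 (no profitable arbitrage after spreads)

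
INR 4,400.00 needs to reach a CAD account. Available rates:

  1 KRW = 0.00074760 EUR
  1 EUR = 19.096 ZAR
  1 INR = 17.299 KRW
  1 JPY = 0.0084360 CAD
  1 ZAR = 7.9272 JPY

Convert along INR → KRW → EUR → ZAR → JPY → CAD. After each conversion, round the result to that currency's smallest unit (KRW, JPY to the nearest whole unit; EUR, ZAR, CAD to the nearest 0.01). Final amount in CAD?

INR 4,400.00 × 17.299 = KRW 76,116
KRW 76,116 × 0.00074760 = EUR 56.90
EUR 56.90 × 19.096 = ZAR 1,086.56
ZAR 1,086.56 × 7.9272 = JPY 8,613
JPY 8,613 × 0.0084360 = CAD 72.66

CAD 72.66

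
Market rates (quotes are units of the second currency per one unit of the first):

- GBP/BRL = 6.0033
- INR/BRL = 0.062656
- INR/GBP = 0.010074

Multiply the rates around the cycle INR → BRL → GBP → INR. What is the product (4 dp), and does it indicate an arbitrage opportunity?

Around INR → BRL → GBP → INR: 1 × 0.062656 ÷ 6.0033 ÷ 0.010074 = 1.036026
Product > 1; profitable direction is INR → BRL → GBP → INR.

1.0360 (arbitrage exists)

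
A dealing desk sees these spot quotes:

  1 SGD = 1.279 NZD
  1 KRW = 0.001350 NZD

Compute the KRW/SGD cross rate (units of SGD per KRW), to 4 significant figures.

1 KRW × 0.001350 = 0.00135 NZD
0.00135 NZD ÷ 1.279 = 0.00105551 SGD

KRW/SGD = 0.001056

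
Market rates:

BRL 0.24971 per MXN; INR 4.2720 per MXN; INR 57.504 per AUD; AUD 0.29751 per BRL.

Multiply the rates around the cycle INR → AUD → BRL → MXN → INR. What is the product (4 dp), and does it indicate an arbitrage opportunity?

1.0000 (no arbitrage)

Around INR → AUD → BRL → MXN → INR: 1 ÷ 57.504 ÷ 0.29751 ÷ 0.24971 × 4.2720 = 0.999990
Product ≈ 1 (deviation 0.001%, within rounding noise).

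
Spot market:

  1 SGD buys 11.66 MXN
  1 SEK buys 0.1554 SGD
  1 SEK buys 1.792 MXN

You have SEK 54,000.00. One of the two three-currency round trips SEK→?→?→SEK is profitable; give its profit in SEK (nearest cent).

Profit: SEK 601.59

Profitable loop is SEK → SGD → MXN → SEK:
SEK 54,000.00 × 0.1554 = SGD 8,391.60
SGD 8,391.60 × 11.66 = MXN 97,846.06
MXN 97,846.06 ÷ 1.792 = SEK 54,601.59
Profit = SEK 54,601.59 − SEK 54,000.00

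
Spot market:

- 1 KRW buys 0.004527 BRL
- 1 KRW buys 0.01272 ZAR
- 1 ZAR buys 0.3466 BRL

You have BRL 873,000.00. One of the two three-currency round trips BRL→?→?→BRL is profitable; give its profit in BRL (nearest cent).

Profitable loop is BRL → ZAR → KRW → BRL:
BRL 873,000.00 ÷ 0.3466 = ZAR 2,518,753.61
ZAR 2,518,753.61 ÷ 0.01272 = KRW 198,015,221
KRW 198,015,221 × 0.004527 = BRL 896,414.90
Profit = BRL 896,414.90 − BRL 873,000.00

Profit: BRL 23,414.90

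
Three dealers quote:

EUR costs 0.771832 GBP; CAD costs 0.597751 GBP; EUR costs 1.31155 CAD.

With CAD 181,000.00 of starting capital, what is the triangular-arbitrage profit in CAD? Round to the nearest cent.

Profit: CAD 2,848.87

Profitable loop is CAD → GBP → EUR → CAD:
CAD 181,000.00 × 0.597751 = GBP 108,192.93
GBP 108,192.93 ÷ 0.771832 = EUR 140,176.79
EUR 140,176.79 × 1.31155 = CAD 183,848.87
Profit = CAD 183,848.87 − CAD 181,000.00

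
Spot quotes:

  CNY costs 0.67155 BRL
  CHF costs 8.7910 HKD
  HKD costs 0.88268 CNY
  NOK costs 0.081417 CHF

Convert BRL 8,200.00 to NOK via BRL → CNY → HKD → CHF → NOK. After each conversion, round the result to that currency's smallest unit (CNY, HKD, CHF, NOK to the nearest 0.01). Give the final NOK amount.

BRL 8,200.00 ÷ 0.67155 = CNY 12,210.56
CNY 12,210.56 ÷ 0.88268 = HKD 13,833.51
HKD 13,833.51 ÷ 8.7910 = CHF 1,573.60
CHF 1,573.60 ÷ 0.081417 = NOK 19,327.66

NOK 19,327.66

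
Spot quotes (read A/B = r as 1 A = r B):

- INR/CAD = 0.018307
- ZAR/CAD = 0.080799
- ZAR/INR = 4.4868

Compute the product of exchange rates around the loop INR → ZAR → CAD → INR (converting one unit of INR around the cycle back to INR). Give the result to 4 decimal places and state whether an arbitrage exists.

Around INR → ZAR → CAD → INR: 1 ÷ 4.4868 × 0.080799 ÷ 0.018307 = 0.983676
Product < 1; profitable direction is INR → CAD → ZAR → INR.

0.9837 (arbitrage exists)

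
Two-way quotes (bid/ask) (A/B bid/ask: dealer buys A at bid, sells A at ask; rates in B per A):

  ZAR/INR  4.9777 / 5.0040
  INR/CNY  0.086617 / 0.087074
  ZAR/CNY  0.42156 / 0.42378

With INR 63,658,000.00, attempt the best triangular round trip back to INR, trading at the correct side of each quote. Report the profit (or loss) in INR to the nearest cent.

Net profit: INR 1,107,599.46

Best loop INR → CNY → ZAR → INR:
INR 63,658,000.00 × 0.086617 (sell INR at bid) = CNY 5,513,864.99
CNY 5,513,864.99 ÷ 0.42378 (buy ZAR at ask) = ZAR 13,011,149.62
ZAR 13,011,149.62 × 4.9777 (sell ZAR at bid) = INR 64,765,599.46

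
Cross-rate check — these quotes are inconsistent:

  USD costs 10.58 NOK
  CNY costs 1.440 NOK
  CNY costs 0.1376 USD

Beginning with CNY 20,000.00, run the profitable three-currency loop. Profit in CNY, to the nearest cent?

Profit: CNY 219.56

Profitable loop is CNY → USD → NOK → CNY:
CNY 20,000.00 × 0.1376 = USD 2,752.00
USD 2,752.00 × 10.58 = NOK 29,116.16
NOK 29,116.16 ÷ 1.440 = CNY 20,219.56
Profit = CNY 20,219.56 − CNY 20,000.00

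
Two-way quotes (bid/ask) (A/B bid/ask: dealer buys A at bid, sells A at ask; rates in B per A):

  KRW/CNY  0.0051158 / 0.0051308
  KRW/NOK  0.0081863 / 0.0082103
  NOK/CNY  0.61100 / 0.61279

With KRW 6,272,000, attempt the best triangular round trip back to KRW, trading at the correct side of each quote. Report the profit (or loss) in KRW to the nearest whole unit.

Net profit: KRW 105,477

Best loop KRW → CNY → NOK → KRW:
KRW 6,272,000 × 0.0051158 (sell KRW at bid) = CNY 32,086.30
CNY 32,086.30 ÷ 0.61279 (buy NOK at ask) = NOK 52,361.00
NOK 52,361.00 ÷ 0.0082103 (buy KRW at ask) = KRW 6,377,477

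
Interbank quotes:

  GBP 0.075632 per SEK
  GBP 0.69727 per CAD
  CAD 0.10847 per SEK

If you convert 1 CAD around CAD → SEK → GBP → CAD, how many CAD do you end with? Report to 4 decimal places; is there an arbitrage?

1.0000 (no arbitrage)

Around CAD → SEK → GBP → CAD: 1 ÷ 0.10847 × 0.075632 ÷ 0.69727 = 0.999988
Product ≈ 1 (deviation 0.001%, within rounding noise).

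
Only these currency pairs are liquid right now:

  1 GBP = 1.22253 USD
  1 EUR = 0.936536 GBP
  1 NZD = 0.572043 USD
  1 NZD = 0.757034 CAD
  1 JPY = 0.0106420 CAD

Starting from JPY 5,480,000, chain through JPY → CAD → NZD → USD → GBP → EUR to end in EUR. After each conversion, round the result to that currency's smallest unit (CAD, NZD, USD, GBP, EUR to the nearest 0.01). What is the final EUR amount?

JPY 5,480,000 × 0.0106420 = CAD 58,318.16
CAD 58,318.16 ÷ 0.757034 = NZD 77,035.06
NZD 77,035.06 × 0.572043 = USD 44,067.37
USD 44,067.37 ÷ 1.22253 = GBP 36,046.04
GBP 36,046.04 ÷ 0.936536 = EUR 38,488.69

EUR 38,488.69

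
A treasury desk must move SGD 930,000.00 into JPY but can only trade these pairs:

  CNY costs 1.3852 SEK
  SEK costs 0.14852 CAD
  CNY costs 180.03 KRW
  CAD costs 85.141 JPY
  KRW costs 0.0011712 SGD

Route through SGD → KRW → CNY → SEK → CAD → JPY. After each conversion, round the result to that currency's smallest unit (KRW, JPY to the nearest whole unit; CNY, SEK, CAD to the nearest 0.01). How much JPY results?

SGD 930,000.00 ÷ 0.0011712 = KRW 794,057,377
KRW 794,057,377 ÷ 180.03 = CNY 4,410,694.76
CNY 4,410,694.76 × 1.3852 = SEK 6,109,694.38
SEK 6,109,694.38 × 0.14852 = CAD 907,411.81
CAD 907,411.81 × 85.141 = JPY 77,257,949

JPY 77,257,949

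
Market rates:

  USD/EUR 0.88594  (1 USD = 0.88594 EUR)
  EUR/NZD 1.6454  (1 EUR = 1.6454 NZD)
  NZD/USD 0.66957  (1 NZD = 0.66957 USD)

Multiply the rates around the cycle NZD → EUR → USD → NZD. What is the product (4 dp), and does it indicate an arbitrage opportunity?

1.0245 (arbitrage exists)

Around NZD → EUR → USD → NZD: 1 ÷ 1.6454 ÷ 0.88594 ÷ 0.66957 = 1.024538
Product > 1; profitable direction is NZD → EUR → USD → NZD.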